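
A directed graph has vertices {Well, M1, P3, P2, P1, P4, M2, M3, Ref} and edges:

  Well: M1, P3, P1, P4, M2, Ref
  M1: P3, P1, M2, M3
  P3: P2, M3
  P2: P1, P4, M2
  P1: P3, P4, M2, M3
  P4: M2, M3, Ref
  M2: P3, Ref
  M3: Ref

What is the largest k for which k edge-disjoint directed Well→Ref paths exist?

4

Assign every edge capacity 1; by Menger, the answer equals the max flow.
Path Well→Ref (+1); total 1.
Path Well→P4→Ref (+1); total 2.
Path Well→M2→Ref (+1); total 3.
Path Well→M1→M3→Ref (+1); total 4.
No residual Well→Ref path; max flow = 4.
Certifying cut of size 4: {M2→Ref, M3→Ref, P4→Ref, Well→Ref}.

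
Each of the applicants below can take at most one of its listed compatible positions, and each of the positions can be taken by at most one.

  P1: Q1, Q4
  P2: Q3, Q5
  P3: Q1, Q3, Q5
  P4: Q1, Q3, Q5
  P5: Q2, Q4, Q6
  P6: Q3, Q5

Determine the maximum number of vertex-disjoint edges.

Unit-capacity flow: source→left, listed edges, right→sink; max matching = max flow.
Augmenting path P1→Q1 (+1); matched 1.
Augmenting path P2→Q3 (+1); matched 2.
Augmenting path P3→Q5 (+1); matched 3.
Augmenting path P5→Q2 (+1); matched 4.
Augmenting path P4→Q1→P1→Q4 (+1); matched 5.
No augmenting path remains; maximum matching = 5.
König certificate: {P1, P5, Q1, Q3, Q5} is a vertex cover of size 5 (every listed pair touches it), so no matching can be larger.

5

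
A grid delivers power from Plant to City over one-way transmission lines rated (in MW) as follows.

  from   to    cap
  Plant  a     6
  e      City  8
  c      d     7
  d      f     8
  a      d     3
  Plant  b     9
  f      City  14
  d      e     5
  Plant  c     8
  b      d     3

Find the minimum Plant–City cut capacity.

13

Augment Plant→a→d→e→City: bottleneck 3, flow now 3.
Augment Plant→b→d→e→City: bottleneck 2, flow now 5.
Augment Plant→b→d→f→City: bottleneck 1, flow now 6.
Augment Plant→c→d→f→City: bottleneck 7, flow now 13.
No augmenting path remains; maximum flow = 13.
By max-flow min-cut, the minimum cut capacity equals the max flow.
In the residual graph, reachable from Plant: {Plant, a, b, c}.
Min-cut edges: a→d (3), b→d (3), c→d (7); capacity 3 + 3 + 7 = 13.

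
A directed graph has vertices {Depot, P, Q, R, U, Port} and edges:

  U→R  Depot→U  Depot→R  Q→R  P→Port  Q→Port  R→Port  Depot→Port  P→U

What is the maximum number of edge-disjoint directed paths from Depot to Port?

2

Assign every edge capacity 1; by Menger, the answer equals the max flow.
Path Depot→Port (+1); total 1.
Path Depot→R→Port (+1); total 2.
No residual Depot→Port path; max flow = 2.
Certifying cut of size 2: {Depot→Port, R→Port}.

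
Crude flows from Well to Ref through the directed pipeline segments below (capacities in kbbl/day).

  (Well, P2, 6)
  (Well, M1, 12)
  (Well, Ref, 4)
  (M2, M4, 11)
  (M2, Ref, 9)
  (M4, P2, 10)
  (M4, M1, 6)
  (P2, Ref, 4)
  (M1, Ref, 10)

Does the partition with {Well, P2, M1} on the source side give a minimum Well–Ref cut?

Yes — it is a minimum cut (capacity 18).

Given cut capacity: 4 + 4 + 10 = 18.
Augment Well→Ref: bottleneck 4, flow now 4.
Augment Well→P2→Ref: bottleneck 4, flow now 8.
Augment Well→M1→Ref: bottleneck 10, flow now 18.
No augmenting path remains; maximum flow = 18.
Cut capacity 18 equals the max flow, so it is a minimum cut.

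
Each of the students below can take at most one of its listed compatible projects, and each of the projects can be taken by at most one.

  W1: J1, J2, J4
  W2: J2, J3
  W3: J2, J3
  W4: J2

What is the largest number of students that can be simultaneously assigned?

3

Unit-capacity flow: source→left, listed edges, right→sink; max matching = max flow.
Augmenting path W1→J1 (+1); matched 1.
Augmenting path W2→J2 (+1); matched 2.
Augmenting path W3→J3 (+1); matched 3.
No augmenting path remains; maximum matching = 3.
König certificate: {W1, J2, J3} is a vertex cover of size 3 (every listed pair touches it), so no matching can be larger.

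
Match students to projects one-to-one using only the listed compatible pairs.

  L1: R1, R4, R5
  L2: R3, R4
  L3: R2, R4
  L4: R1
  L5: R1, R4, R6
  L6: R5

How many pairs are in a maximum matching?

Unit-capacity flow: source→left, listed edges, right→sink; max matching = max flow.
Augmenting path L1→R1 (+1); matched 1.
Augmenting path L2→R3 (+1); matched 2.
Augmenting path L3→R2 (+1); matched 3.
Augmenting path L5→R4 (+1); matched 4.
Augmenting path L6→R5 (+1); matched 5.
Augmenting path L4→R1→L1→R4→L5→R6 (+1); matched 6.
No augmenting path remains; maximum matching = 6.
König certificate: {L1, L2, L3, L4, L5, L6} is a vertex cover of size 6 (every listed pair touches it), so no matching can be larger.

6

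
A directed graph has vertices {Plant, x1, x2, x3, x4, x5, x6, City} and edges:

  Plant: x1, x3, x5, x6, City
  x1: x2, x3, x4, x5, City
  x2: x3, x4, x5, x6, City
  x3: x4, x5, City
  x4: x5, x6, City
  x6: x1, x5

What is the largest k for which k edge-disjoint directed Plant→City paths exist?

4

Assign every edge capacity 1; by Menger, the answer equals the max flow.
Path Plant→City (+1); total 1.
Path Plant→x1→City (+1); total 2.
Path Plant→x3→City (+1); total 3.
Path Plant→x6→x1→x2→City (+1); total 4.
No residual Plant→City path; max flow = 4.
Certifying cut of size 4: {Plant→City, Plant→x1, Plant→x3, Plant→x6}.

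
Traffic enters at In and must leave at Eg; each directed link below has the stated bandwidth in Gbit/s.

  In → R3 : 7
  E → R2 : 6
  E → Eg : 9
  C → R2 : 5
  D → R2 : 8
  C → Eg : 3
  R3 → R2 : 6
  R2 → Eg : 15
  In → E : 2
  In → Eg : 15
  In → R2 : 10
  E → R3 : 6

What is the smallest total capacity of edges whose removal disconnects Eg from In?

Augment In→Eg: bottleneck 15, flow now 15.
Augment In→E→Eg: bottleneck 2, flow now 17.
Augment In→R2→Eg: bottleneck 10, flow now 27.
Augment In→R3→R2→Eg: bottleneck 5, flow now 32.
No augmenting path remains; maximum flow = 32.
By max-flow min-cut, the minimum cut capacity equals the max flow.
In the residual graph, reachable from In: {In, R3, R2}.
Min-cut edges: In→E (2), In→Eg (15), R2→Eg (15); capacity 2 + 15 + 15 = 32.

32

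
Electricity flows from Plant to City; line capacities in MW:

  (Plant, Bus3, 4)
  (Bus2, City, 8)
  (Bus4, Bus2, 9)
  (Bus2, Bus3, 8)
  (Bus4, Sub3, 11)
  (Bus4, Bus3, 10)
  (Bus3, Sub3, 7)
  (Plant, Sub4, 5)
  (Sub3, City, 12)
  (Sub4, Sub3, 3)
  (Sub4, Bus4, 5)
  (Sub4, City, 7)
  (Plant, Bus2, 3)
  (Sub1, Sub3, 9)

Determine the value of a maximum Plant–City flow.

Augment Plant→Sub4→City: bottleneck 5, flow now 5.
Augment Plant→Bus2→City: bottleneck 3, flow now 8.
Augment Plant→Bus3→Sub3→City: bottleneck 4, flow now 12.
No augmenting path remains; maximum flow = 12.
In the residual graph, reachable from Plant: {Plant}.
Min-cut edges: Plant→Sub4 (5), Plant→Bus2 (3), Plant→Bus3 (4); capacity 5 + 3 + 4 = 12.
This cut is saturated, so no flow can exceed 12.

12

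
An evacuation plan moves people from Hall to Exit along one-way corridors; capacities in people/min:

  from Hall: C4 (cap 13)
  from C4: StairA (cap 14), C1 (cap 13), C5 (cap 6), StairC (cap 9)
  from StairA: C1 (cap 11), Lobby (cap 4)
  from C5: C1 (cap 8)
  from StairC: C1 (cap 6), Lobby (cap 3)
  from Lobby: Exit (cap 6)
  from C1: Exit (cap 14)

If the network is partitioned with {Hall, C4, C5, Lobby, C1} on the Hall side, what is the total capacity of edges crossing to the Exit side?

Edges leaving {Hall, C4, C5, Lobby, C1}: C4→StairA (14), C4→StairC (9), Lobby→Exit (6), C1→Exit (14).
Cut capacity = 14 + 9 + 6 + 14 = 43.

43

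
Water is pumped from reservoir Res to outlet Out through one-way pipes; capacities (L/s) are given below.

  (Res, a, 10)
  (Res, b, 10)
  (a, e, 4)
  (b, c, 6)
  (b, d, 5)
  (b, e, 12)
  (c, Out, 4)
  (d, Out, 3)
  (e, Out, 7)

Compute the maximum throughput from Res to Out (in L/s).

14

Augment Res→a→e→Out: bottleneck 4, flow now 4.
Augment Res→b→c→Out: bottleneck 4, flow now 8.
Augment Res→b→d→Out: bottleneck 3, flow now 11.
Augment Res→b→e→Out: bottleneck 3, flow now 14.
No augmenting path remains; maximum flow = 14.
In the residual graph, reachable from Res: {Res, a}.
Min-cut edges: Res→b (10), a→e (4); capacity 10 + 4 = 14.
This cut is saturated, so no flow can exceed 14.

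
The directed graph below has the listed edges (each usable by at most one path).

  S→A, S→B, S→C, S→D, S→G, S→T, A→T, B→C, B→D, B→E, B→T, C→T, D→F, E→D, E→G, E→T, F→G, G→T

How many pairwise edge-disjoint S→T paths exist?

5

Assign every edge capacity 1; by Menger, the answer equals the max flow.
Path S→T (+1); total 1.
Path S→A→T (+1); total 2.
Path S→B→T (+1); total 3.
Path S→C→T (+1); total 4.
Path S→G→T (+1); total 5.
No residual S→T path; max flow = 5.
Certifying cut of size 5: {G→T, S→A, S→B, S→C, S→T}.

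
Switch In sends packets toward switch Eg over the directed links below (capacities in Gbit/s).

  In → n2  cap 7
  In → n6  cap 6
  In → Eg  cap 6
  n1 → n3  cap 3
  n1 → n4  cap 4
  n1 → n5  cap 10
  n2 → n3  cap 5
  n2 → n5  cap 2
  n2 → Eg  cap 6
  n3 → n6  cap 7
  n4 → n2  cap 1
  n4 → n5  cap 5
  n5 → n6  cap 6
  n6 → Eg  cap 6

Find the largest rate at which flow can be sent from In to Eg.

Augment In→Eg: bottleneck 6, flow now 6.
Augment In→n2→Eg: bottleneck 6, flow now 12.
Augment In→n6→Eg: bottleneck 6, flow now 18.
No augmenting path remains; maximum flow = 18.
In the residual graph, reachable from In: {In, n2, n3, n5, n6}.
Min-cut edges: In→Eg (6), n2→Eg (6), n6→Eg (6); capacity 6 + 6 + 6 = 18.
This cut is saturated, so no flow can exceed 18.

18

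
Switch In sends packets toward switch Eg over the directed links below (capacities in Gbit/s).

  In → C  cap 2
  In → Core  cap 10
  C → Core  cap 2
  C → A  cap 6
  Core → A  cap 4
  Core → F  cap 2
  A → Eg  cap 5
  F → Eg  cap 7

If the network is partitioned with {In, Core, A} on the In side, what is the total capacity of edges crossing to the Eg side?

Edges leaving {In, Core, A}: In→C (2), Core→F (2), A→Eg (5).
Cut capacity = 2 + 2 + 5 = 9.

9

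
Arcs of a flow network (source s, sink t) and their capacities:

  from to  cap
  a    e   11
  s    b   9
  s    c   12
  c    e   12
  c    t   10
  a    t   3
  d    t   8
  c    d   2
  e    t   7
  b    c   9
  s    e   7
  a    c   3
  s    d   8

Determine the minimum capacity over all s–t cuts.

Augment s→c→t: bottleneck 10, flow now 10.
Augment s→d→t: bottleneck 8, flow now 18.
Augment s→e→t: bottleneck 7, flow now 25.
No augmenting path remains; maximum flow = 25.
By max-flow min-cut, the minimum cut capacity equals the max flow.
In the residual graph, reachable from s: {s, b, c, d, e}.
Min-cut edges: c→t (10), d→t (8), e→t (7); capacity 10 + 8 + 7 = 25.

25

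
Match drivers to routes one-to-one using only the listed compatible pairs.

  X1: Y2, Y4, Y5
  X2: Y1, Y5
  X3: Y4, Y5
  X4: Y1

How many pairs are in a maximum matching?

Unit-capacity flow: source→left, listed edges, right→sink; max matching = max flow.
Augmenting path X1→Y2 (+1); matched 1.
Augmenting path X2→Y1 (+1); matched 2.
Augmenting path X3→Y4 (+1); matched 3.
Augmenting path X4→Y1→X2→Y5 (+1); matched 4.
No augmenting path remains; maximum matching = 4.
König certificate: {X1, X2, X3, X4} is a vertex cover of size 4 (every listed pair touches it), so no matching can be larger.

4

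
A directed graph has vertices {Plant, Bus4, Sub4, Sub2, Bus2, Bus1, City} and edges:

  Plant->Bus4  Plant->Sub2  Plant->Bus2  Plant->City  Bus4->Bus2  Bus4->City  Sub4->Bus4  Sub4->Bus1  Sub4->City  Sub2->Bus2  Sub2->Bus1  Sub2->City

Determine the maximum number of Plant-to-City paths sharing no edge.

3

Assign every edge capacity 1; by Menger, the answer equals the max flow.
Path Plant→City (+1); total 1.
Path Plant→Bus4→City (+1); total 2.
Path Plant→Sub2→City (+1); total 3.
No residual Plant→City path; max flow = 3.
Certifying cut of size 3: {Plant→Bus4, Plant→City, Plant→Sub2}.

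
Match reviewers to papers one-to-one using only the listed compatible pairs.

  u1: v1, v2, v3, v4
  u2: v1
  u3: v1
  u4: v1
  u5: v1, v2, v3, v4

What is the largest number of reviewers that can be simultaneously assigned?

3

Unit-capacity flow: source→left, listed edges, right→sink; max matching = max flow.
Augmenting path u1→v1 (+1); matched 1.
Augmenting path u5→v2 (+1); matched 2.
Augmenting path u2→v1→u1→v3 (+1); matched 3.
No augmenting path remains; maximum matching = 3.
König certificate: {u1, u5, v1} is a vertex cover of size 3 (every listed pair touches it), so no matching can be larger.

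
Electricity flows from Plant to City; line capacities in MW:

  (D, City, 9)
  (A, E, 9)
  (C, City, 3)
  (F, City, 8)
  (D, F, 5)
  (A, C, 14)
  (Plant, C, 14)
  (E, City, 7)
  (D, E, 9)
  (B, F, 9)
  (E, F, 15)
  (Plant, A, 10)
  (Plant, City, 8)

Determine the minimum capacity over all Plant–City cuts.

20

Augment Plant→City: bottleneck 8, flow now 8.
Augment Plant→C→City: bottleneck 3, flow now 11.
Augment Plant→A→E→City: bottleneck 7, flow now 18.
Augment Plant→A→E→F→City: bottleneck 2, flow now 20.
No augmenting path remains; maximum flow = 20.
By max-flow min-cut, the minimum cut capacity equals the max flow.
In the residual graph, reachable from Plant: {Plant, A, C}.
Min-cut edges: Plant→City (8), A→E (9), C→City (3); capacity 8 + 9 + 3 = 20.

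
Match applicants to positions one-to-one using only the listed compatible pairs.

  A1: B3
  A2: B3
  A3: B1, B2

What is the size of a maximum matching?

Unit-capacity flow: source→left, listed edges, right→sink; max matching = max flow.
Augmenting path A1→B3 (+1); matched 1.
Augmenting path A3→B1 (+1); matched 2.
No augmenting path remains; maximum matching = 2.
König certificate: {A3, B3} is a vertex cover of size 2 (every listed pair touches it), so no matching can be larger.

2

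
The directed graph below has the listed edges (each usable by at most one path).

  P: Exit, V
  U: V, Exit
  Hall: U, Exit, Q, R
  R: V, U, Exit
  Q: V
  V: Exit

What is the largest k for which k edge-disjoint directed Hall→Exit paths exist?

4

Assign every edge capacity 1; by Menger, the answer equals the max flow.
Path Hall→Exit (+1); total 1.
Path Hall→R→Exit (+1); total 2.
Path Hall→U→Exit (+1); total 3.
Path Hall→Q→V→Exit (+1); total 4.
No residual Hall→Exit path; max flow = 4.
Certifying cut of size 4: {Hall→Exit, Hall→Q, Hall→R, Hall→U}.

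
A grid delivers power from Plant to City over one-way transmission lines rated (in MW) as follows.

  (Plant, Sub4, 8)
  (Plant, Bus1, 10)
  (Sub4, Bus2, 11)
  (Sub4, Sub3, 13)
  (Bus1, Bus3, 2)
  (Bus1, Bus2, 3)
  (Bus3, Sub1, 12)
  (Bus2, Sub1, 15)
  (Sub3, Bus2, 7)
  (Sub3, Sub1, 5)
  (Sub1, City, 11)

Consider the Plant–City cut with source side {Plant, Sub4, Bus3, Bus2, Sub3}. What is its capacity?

Edges leaving {Plant, Sub4, Bus3, Bus2, Sub3}: Plant→Bus1 (10), Bus3→Sub1 (12), Bus2→Sub1 (15), Sub3→Sub1 (5).
Cut capacity = 10 + 12 + 15 + 5 = 42.

42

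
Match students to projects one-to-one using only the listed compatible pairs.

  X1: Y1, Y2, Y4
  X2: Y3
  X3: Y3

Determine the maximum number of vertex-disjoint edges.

2

Unit-capacity flow: source→left, listed edges, right→sink; max matching = max flow.
Augmenting path X1→Y1 (+1); matched 1.
Augmenting path X2→Y3 (+1); matched 2.
No augmenting path remains; maximum matching = 2.
König certificate: {X1, Y3} is a vertex cover of size 2 (every listed pair touches it), so no matching can be larger.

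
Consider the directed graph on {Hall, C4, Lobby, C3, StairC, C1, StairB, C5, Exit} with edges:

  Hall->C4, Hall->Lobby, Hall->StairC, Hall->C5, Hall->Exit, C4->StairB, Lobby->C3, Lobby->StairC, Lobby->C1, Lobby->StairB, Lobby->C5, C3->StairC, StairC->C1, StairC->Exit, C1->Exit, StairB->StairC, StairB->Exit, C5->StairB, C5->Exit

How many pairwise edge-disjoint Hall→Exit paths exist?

5

Assign every edge capacity 1; by Menger, the answer equals the max flow.
Path Hall→Exit (+1); total 1.
Path Hall→StairC→Exit (+1); total 2.
Path Hall→C5→Exit (+1); total 3.
Path Hall→C4→StairB→Exit (+1); total 4.
Path Hall→Lobby→C1→Exit (+1); total 5.
No residual Hall→Exit path; max flow = 5.
Certifying cut of size 5: {Hall→C4, Hall→C5, Hall→Exit, Hall→Lobby, Hall→StairC}.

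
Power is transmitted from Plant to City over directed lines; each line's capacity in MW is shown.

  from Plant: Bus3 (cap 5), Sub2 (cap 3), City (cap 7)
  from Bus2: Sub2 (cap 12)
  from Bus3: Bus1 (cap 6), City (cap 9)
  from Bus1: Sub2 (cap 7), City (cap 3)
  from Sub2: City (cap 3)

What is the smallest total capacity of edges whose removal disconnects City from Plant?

Augment Plant→City: bottleneck 7, flow now 7.
Augment Plant→Bus3→City: bottleneck 5, flow now 12.
Augment Plant→Sub2→City: bottleneck 3, flow now 15.
No augmenting path remains; maximum flow = 15.
By max-flow min-cut, the minimum cut capacity equals the max flow.
In the residual graph, reachable from Plant: {Plant}.
Min-cut edges: Plant→Bus3 (5), Plant→Sub2 (3), Plant→City (7); capacity 5 + 3 + 7 = 15.

15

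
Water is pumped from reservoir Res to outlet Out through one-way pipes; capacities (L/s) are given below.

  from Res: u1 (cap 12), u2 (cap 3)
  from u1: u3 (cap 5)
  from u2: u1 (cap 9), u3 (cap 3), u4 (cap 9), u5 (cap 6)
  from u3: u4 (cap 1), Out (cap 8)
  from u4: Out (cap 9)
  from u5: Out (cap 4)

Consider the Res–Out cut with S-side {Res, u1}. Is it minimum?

Given cut capacity: 3 + 5 = 8.
Augment Res→u1→u3→Out: bottleneck 5, flow now 5.
Augment Res→u2→u3→Out: bottleneck 3, flow now 8.
No augmenting path remains; maximum flow = 8.
Cut capacity 8 equals the max flow, so it is a minimum cut.

Yes — it is a minimum cut (capacity 8).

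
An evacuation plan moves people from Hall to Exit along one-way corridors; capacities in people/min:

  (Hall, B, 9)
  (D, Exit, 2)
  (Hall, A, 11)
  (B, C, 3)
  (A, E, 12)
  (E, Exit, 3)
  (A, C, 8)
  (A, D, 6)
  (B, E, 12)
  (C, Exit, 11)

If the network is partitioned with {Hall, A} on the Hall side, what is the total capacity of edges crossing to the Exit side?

Edges leaving {Hall, A}: Hall→B (9), A→C (8), A→D (6), A→E (12).
Cut capacity = 9 + 8 + 6 + 12 = 35.

35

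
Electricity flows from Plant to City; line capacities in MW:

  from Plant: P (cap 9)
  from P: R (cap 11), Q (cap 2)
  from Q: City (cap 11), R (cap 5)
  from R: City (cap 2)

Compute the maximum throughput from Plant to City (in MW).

Augment Plant→P→Q→City: bottleneck 2, flow now 2.
Augment Plant→P→R→City: bottleneck 2, flow now 4.
No augmenting path remains; maximum flow = 4.
In the residual graph, reachable from Plant: {Plant, P, R}.
Min-cut edges: P→Q (2), R→City (2); capacity 2 + 2 = 4.
This cut is saturated, so no flow can exceed 4.

4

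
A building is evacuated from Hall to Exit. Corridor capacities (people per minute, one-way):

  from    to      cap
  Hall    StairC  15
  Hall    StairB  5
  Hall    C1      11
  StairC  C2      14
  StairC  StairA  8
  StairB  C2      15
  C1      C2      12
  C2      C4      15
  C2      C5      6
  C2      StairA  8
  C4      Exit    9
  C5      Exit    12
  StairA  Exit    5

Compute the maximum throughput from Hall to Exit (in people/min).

20

Augment Hall→StairC→StairA→Exit: bottleneck 5, flow now 5.
Augment Hall→StairC→C2→C4→Exit: bottleneck 9, flow now 14.
Augment Hall→StairC→C2→C5→Exit: bottleneck 1, flow now 15.
Augment Hall→StairB→C2→C5→Exit: bottleneck 5, flow now 20.
No augmenting path remains; maximum flow = 20.
In the residual graph, reachable from Hall: {Hall, StairC, StairB, C1, C2, C4, StairA}.
Min-cut edges: C2→C5 (6), C4→Exit (9), StairA→Exit (5); capacity 6 + 9 + 5 = 20.
This cut is saturated, so no flow can exceed 20.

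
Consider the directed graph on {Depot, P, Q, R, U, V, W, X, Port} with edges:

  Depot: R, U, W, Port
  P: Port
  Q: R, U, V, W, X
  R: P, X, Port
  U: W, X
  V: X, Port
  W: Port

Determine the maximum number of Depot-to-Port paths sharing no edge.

Assign every edge capacity 1; by Menger, the answer equals the max flow.
Path Depot→Port (+1); total 1.
Path Depot→R→Port (+1); total 2.
Path Depot→W→Port (+1); total 3.
No residual Depot→Port path; max flow = 3.
Certifying cut of size 3: {Depot→Port, Depot→R, W→Port}.

3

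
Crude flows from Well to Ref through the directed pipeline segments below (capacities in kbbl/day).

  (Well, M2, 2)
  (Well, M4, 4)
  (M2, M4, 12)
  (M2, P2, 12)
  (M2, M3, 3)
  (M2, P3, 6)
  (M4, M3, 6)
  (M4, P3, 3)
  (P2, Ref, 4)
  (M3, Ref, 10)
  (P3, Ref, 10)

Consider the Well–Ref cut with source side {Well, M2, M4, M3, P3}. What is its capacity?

Edges leaving {Well, M2, M4, M3, P3}: M2→P2 (12), M3→Ref (10), P3→Ref (10).
Cut capacity = 12 + 10 + 10 = 32.

32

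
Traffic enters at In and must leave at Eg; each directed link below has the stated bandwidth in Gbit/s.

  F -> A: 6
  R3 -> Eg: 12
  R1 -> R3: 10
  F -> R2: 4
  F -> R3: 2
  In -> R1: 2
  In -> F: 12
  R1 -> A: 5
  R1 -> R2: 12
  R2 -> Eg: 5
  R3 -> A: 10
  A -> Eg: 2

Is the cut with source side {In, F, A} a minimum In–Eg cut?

Given cut capacity: 2 + 4 + 2 + 2 = 10.
Augment In→F→A→Eg: bottleneck 2, flow now 2.
Augment In→F→R2→Eg: bottleneck 4, flow now 6.
Augment In→F→R3→Eg: bottleneck 2, flow now 8.
Augment In→R1→R2→Eg: bottleneck 1, flow now 9.
Augment In→R1→R3→Eg: bottleneck 1, flow now 10.
No augmenting path remains; maximum flow = 10.
Cut capacity 10 equals the max flow, so it is a minimum cut.

Yes — it is a minimum cut (capacity 10).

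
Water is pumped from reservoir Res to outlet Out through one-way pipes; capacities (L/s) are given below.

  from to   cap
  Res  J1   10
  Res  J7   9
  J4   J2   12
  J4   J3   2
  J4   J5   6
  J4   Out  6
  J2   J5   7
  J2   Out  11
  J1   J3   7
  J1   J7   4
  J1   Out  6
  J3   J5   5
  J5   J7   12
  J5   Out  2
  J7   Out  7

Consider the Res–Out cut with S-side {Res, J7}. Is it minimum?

Given cut capacity: 10 + 7 = 17.
Augment Res→J1→Out: bottleneck 6, flow now 6.
Augment Res→J7→Out: bottleneck 7, flow now 13.
Augment Res→J1→J3→J5→Out: bottleneck 2, flow now 15.
No augmenting path remains; maximum flow = 15.
In the residual graph, reachable from Res: {Res, J1, J3, J5, J7}.
Min-cut edges: J1→Out (6), J5→Out (2), J7→Out (7); capacity 6 + 2 + 7 = 15.
Cut capacity 17 exceeds the max flow 15, so it is not minimum.

No — its capacity is 17, but the minimum cut has capacity 15.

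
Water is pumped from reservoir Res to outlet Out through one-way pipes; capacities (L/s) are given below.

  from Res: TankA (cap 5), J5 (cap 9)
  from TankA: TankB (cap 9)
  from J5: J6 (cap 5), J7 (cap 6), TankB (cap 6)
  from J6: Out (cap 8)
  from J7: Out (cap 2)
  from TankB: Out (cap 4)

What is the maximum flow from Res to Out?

Augment Res→TankA→TankB→Out: bottleneck 4, flow now 4.
Augment Res→J5→J6→Out: bottleneck 5, flow now 9.
Augment Res→J5→J7→Out: bottleneck 2, flow now 11.
No augmenting path remains; maximum flow = 11.
In the residual graph, reachable from Res: {Res, TankA, J5, J7, TankB}.
Min-cut edges: J5→J6 (5), J7→Out (2), TankB→Out (4); capacity 5 + 2 + 4 = 11.
This cut is saturated, so no flow can exceed 11.

11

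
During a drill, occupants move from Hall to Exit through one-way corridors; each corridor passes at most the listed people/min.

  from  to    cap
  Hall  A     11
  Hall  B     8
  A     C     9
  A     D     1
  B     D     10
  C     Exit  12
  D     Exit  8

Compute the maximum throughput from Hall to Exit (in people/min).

Augment Hall→A→C→Exit: bottleneck 9, flow now 9.
Augment Hall→A→D→Exit: bottleneck 1, flow now 10.
Augment Hall→B→D→Exit: bottleneck 7, flow now 17.
No augmenting path remains; maximum flow = 17.
In the residual graph, reachable from Hall: {Hall, A, B, D}.
Min-cut edges: A→C (9), D→Exit (8); capacity 9 + 8 = 17.
This cut is saturated, so no flow can exceed 17.

17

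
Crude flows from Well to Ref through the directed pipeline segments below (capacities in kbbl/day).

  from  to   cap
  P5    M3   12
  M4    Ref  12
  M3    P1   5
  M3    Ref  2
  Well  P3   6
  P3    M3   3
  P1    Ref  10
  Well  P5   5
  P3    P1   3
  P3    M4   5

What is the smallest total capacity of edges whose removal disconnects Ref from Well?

11

Augment Well→P5→M3→Ref: bottleneck 2, flow now 2.
Augment Well→P3→M4→Ref: bottleneck 5, flow now 7.
Augment Well→P3→P1→Ref: bottleneck 1, flow now 8.
Augment Well→P5→M3→P1→Ref: bottleneck 3, flow now 11.
No augmenting path remains; maximum flow = 11.
By max-flow min-cut, the minimum cut capacity equals the max flow.
In the residual graph, reachable from Well: {Well}.
Min-cut edges: Well→P5 (5), Well→P3 (6); capacity 5 + 6 = 11.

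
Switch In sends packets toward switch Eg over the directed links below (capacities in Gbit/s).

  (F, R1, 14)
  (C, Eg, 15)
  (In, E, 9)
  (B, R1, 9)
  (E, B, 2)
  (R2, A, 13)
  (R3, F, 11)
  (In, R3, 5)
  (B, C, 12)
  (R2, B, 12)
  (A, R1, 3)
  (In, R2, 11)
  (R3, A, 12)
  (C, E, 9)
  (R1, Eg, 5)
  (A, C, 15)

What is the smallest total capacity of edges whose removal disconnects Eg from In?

Augment In→E→B→C→Eg: bottleneck 2, flow now 2.
Augment In→R3→F→R1→Eg: bottleneck 5, flow now 7.
Augment In→R2→B→C→Eg: bottleneck 10, flow now 17.
Augment In→R2→A→C→Eg: bottleneck 1, flow now 18.
No augmenting path remains; maximum flow = 18.
By max-flow min-cut, the minimum cut capacity equals the max flow.
In the residual graph, reachable from In: {In, E}.
Min-cut edges: In→R3 (5), In→R2 (11), E→B (2); capacity 5 + 11 + 2 = 18.

18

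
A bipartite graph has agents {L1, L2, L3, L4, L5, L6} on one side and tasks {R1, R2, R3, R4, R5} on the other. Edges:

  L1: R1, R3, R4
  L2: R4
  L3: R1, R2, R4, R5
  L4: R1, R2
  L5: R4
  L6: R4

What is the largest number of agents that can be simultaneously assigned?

Unit-capacity flow: source→left, listed edges, right→sink; max matching = max flow.
Augmenting path L1→R1 (+1); matched 1.
Augmenting path L2→R4 (+1); matched 2.
Augmenting path L3→R2 (+1); matched 3.
Augmenting path L4→R1→L1→R3 (+1); matched 4.
No augmenting path remains; maximum matching = 4.
König certificate: {L1, L3, L4, R4} is a vertex cover of size 4 (every listed pair touches it), so no matching can be larger.

4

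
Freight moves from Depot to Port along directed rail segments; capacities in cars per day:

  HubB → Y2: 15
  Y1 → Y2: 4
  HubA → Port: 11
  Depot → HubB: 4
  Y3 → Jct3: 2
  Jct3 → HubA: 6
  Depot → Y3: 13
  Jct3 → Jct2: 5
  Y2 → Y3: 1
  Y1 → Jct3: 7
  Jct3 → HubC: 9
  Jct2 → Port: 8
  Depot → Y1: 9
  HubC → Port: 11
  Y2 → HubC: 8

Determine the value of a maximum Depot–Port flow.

15

Augment Depot→HubB→Y2→HubC→Port: bottleneck 4, flow now 4.
Augment Depot→Y1→Jct3→Jct2→Port: bottleneck 5, flow now 9.
Augment Depot→Y1→Jct3→HubA→Port: bottleneck 2, flow now 11.
Augment Depot→Y1→Y2→HubC→Port: bottleneck 2, flow now 13.
Augment Depot→Y3→Jct3→HubA→Port: bottleneck 2, flow now 15.
No augmenting path remains; maximum flow = 15.
In the residual graph, reachable from Depot: {Depot, Y3}.
Min-cut edges: Depot→HubB (4), Depot→Y1 (9), Y3→Jct3 (2); capacity 4 + 9 + 2 = 15.
This cut is saturated, so no flow can exceed 15.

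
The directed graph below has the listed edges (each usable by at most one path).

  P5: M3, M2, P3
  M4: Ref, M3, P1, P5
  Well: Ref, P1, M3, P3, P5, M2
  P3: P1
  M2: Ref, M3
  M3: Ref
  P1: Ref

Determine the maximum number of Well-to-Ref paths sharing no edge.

4

Assign every edge capacity 1; by Menger, the answer equals the max flow.
Path Well→Ref (+1); total 1.
Path Well→M2→Ref (+1); total 2.
Path Well→P1→Ref (+1); total 3.
Path Well→M3→Ref (+1); total 4.
No residual Well→Ref path; max flow = 4.
Certifying cut of size 4: {M2→Ref, M3→Ref, P1→Ref, Well→Ref}.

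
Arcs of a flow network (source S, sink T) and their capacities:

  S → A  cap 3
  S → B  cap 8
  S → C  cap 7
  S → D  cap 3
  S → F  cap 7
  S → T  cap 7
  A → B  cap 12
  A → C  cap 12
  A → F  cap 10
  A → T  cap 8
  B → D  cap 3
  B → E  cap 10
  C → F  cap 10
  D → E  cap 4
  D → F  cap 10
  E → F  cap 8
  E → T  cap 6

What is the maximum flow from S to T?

16

Augment S→T: bottleneck 7, flow now 7.
Augment S→A→T: bottleneck 3, flow now 10.
Augment S→B→E→T: bottleneck 6, flow now 16.
No augmenting path remains; maximum flow = 16.
In the residual graph, reachable from S: {S, B, C, D, E, F}.
Min-cut edges: S→A (3), S→T (7), E→T (6); capacity 3 + 7 + 6 = 16.
This cut is saturated, so no flow can exceed 16.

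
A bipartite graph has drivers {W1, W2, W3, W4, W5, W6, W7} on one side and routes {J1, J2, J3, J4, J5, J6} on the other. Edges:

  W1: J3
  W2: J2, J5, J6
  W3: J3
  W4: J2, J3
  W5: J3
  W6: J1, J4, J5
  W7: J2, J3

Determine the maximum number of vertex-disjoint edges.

4

Unit-capacity flow: source→left, listed edges, right→sink; max matching = max flow.
Augmenting path W1→J3 (+1); matched 1.
Augmenting path W2→J2 (+1); matched 2.
Augmenting path W6→J1 (+1); matched 3.
Augmenting path W4→J2→W2→J5 (+1); matched 4.
No augmenting path remains; maximum matching = 4.
König certificate: {W2, W6, J2, J3} is a vertex cover of size 4 (every listed pair touches it), so no matching can be larger.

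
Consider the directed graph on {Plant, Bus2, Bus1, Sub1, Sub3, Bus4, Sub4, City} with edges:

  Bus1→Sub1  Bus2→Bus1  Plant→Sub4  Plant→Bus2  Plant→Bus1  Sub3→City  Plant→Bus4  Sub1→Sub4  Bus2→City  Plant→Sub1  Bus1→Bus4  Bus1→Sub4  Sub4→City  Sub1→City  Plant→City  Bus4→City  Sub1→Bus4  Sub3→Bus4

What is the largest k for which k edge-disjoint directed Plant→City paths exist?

5

Assign every edge capacity 1; by Menger, the answer equals the max flow.
Path Plant→City (+1); total 1.
Path Plant→Bus2→City (+1); total 2.
Path Plant→Sub1→City (+1); total 3.
Path Plant→Bus4→City (+1); total 4.
Path Plant→Sub4→City (+1); total 5.
No residual Plant→City path; max flow = 5.
Certifying cut of size 5: {Bus4→City, Plant→Bus2, Plant→City, Sub1→City, Sub4→City}.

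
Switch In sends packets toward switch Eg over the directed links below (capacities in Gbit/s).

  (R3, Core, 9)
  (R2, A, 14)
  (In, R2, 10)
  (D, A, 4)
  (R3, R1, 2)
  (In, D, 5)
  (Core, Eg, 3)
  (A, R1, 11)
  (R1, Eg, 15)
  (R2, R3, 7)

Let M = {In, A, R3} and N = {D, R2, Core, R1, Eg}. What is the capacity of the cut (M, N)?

37

Edges leaving {In, A, R3}: In→D (5), In→R2 (10), A→R1 (11), R3→Core (9), R3→R1 (2).
Cut capacity = 5 + 10 + 11 + 9 + 2 = 37.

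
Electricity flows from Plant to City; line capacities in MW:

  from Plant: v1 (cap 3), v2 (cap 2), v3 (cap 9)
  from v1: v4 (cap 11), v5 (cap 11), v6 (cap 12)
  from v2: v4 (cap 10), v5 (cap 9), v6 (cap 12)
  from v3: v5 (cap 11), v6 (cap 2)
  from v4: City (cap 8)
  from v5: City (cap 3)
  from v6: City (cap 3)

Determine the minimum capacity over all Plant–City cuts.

Augment Plant→v1→v4→City: bottleneck 3, flow now 3.
Augment Plant→v2→v4→City: bottleneck 2, flow now 5.
Augment Plant→v3→v5→City: bottleneck 3, flow now 8.
Augment Plant→v3→v6→City: bottleneck 2, flow now 10.
No augmenting path remains; maximum flow = 10.
By max-flow min-cut, the minimum cut capacity equals the max flow.
In the residual graph, reachable from Plant: {Plant, v3, v5}.
Min-cut edges: Plant→v1 (3), Plant→v2 (2), v3→v6 (2), v5→City (3); capacity 3 + 2 + 2 + 3 = 10.

10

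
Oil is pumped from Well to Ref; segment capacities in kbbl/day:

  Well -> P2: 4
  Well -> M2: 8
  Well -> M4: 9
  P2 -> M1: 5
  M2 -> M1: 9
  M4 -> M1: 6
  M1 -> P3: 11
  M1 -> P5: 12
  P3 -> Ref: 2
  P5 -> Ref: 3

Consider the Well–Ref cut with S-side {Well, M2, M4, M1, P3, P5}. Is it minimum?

No — its capacity is 9, but the minimum cut has capacity 5.

Given cut capacity: 4 + 2 + 3 = 9.
Augment Well→P2→M1→P3→Ref: bottleneck 2, flow now 2.
Augment Well→P2→M1→P5→Ref: bottleneck 2, flow now 4.
Augment Well→M2→M1→P5→Ref: bottleneck 1, flow now 5.
No augmenting path remains; maximum flow = 5.
In the residual graph, reachable from Well: {Well, P2, M2, M4, M1, P3, P5}.
Min-cut edges: P3→Ref (2), P5→Ref (3); capacity 2 + 3 = 5.
Cut capacity 9 exceeds the max flow 5, so it is not minimum.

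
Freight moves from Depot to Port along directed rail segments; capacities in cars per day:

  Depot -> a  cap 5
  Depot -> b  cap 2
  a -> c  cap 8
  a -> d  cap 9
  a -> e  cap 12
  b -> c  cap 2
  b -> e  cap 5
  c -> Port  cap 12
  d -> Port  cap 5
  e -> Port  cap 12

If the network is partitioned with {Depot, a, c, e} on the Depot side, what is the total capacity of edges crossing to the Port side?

Edges leaving {Depot, a, c, e}: Depot→b (2), a→d (9), c→Port (12), e→Port (12).
Cut capacity = 2 + 9 + 12 + 12 = 35.

35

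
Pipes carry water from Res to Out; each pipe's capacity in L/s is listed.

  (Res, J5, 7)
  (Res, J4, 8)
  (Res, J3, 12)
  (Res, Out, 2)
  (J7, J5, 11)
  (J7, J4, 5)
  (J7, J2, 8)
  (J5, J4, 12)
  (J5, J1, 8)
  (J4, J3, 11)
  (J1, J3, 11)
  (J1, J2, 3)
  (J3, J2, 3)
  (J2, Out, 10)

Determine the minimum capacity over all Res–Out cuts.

8

Augment Res→Out: bottleneck 2, flow now 2.
Augment Res→J3→J2→Out: bottleneck 3, flow now 5.
Augment Res→J5→J1→J2→Out: bottleneck 3, flow now 8.
No augmenting path remains; maximum flow = 8.
By max-flow min-cut, the minimum cut capacity equals the max flow.
In the residual graph, reachable from Res: {Res, J5, J4, J1, J3}.
Min-cut edges: Res→Out (2), J1→J2 (3), J3→J2 (3); capacity 2 + 3 + 3 = 8.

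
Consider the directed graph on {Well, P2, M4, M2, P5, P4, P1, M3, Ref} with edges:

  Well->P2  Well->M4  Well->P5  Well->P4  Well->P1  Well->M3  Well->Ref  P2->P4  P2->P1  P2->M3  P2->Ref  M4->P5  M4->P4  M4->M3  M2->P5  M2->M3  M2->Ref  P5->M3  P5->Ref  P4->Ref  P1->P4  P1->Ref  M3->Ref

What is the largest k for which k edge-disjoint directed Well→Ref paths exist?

Assign every edge capacity 1; by Menger, the answer equals the max flow.
Path Well→Ref (+1); total 1.
Path Well→P2→Ref (+1); total 2.
Path Well→P5→Ref (+1); total 3.
Path Well→P4→Ref (+1); total 4.
Path Well→P1→Ref (+1); total 5.
Path Well→M3→Ref (+1); total 6.
No residual Well→Ref path; max flow = 6.
Certifying cut of size 6: {M3→Ref, P4→Ref, P5→Ref, Well→P1, Well→P2, Well→Ref}.

6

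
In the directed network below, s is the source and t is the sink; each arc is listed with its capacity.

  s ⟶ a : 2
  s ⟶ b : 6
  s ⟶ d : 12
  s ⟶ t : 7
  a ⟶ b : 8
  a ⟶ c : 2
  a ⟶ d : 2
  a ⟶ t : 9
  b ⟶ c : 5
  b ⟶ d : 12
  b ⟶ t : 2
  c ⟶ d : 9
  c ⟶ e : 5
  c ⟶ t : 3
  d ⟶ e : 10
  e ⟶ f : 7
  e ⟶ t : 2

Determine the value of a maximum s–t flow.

16

Augment s→t: bottleneck 7, flow now 7.
Augment s→a→t: bottleneck 2, flow now 9.
Augment s→b→t: bottleneck 2, flow now 11.
Augment s→b→c→t: bottleneck 3, flow now 14.
Augment s→d→e→t: bottleneck 2, flow now 16.
No augmenting path remains; maximum flow = 16.
In the residual graph, reachable from s: {s, b, c, d, e, f}.
Min-cut edges: s→a (2), s→t (7), b→t (2), c→t (3), e→t (2); capacity 2 + 7 + 2 + 3 + 2 = 16.
This cut is saturated, so no flow can exceed 16.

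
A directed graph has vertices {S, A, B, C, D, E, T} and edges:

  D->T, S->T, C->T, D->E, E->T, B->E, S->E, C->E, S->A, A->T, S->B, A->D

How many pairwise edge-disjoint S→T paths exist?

3

Assign every edge capacity 1; by Menger, the answer equals the max flow.
Path S→T (+1); total 1.
Path S→A→T (+1); total 2.
Path S→E→T (+1); total 3.
No residual S→T path; max flow = 3.
Certifying cut of size 3: {E→T, S→A, S→T}.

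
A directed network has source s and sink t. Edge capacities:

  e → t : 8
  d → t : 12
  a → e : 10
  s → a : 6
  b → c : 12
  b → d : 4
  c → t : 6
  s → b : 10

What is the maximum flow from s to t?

Augment s→a→e→t: bottleneck 6, flow now 6.
Augment s→b→c→t: bottleneck 6, flow now 12.
Augment s→b→d→t: bottleneck 4, flow now 16.
No augmenting path remains; maximum flow = 16.
In the residual graph, reachable from s: {s}.
Min-cut edges: s→a (6), s→b (10); capacity 6 + 10 = 16.
This cut is saturated, so no flow can exceed 16.

16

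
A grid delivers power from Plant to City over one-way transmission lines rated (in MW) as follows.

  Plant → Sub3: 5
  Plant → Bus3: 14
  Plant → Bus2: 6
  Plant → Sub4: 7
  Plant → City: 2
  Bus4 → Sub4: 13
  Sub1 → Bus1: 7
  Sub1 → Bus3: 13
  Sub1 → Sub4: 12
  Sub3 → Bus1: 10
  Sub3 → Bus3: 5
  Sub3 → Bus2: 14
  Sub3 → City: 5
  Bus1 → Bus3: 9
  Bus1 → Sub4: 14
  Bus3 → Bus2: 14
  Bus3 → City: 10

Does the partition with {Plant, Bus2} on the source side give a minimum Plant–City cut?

No — its capacity is 28, but the minimum cut has capacity 17.

Given cut capacity: 5 + 14 + 7 + 2 = 28.
Augment Plant→City: bottleneck 2, flow now 2.
Augment Plant→Sub3→City: bottleneck 5, flow now 7.
Augment Plant→Bus3→City: bottleneck 10, flow now 17.
No augmenting path remains; maximum flow = 17.
In the residual graph, reachable from Plant: {Plant, Bus3, Bus2, Sub4}.
Min-cut edges: Plant→Sub3 (5), Plant→City (2), Bus3→City (10); capacity 5 + 2 + 10 = 17.
Cut capacity 28 exceeds the max flow 17, so it is not minimum.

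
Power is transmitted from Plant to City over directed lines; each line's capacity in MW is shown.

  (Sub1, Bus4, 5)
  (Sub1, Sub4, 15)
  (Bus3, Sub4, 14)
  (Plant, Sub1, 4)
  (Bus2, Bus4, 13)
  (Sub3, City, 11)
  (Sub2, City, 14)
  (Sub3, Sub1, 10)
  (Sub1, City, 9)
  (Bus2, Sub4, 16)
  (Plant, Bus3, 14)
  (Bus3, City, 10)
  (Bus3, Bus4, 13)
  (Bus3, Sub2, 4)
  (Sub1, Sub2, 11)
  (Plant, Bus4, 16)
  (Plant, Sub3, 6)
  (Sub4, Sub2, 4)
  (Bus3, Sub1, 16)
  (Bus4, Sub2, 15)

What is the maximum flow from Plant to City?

38

Augment Plant→Bus3→City: bottleneck 10, flow now 10.
Augment Plant→Sub3→City: bottleneck 6, flow now 16.
Augment Plant→Sub1→City: bottleneck 4, flow now 20.
Augment Plant→Bus3→Sub1→City: bottleneck 4, flow now 24.
Augment Plant→Bus4→Sub2→City: bottleneck 14, flow now 38.
No augmenting path remains; maximum flow = 38.
In the residual graph, reachable from Plant: {Plant, Bus4, Sub2}.
Min-cut edges: Plant→Bus3 (14), Plant→Sub3 (6), Plant→Sub1 (4), Sub2→City (14); capacity 14 + 6 + 4 + 14 = 38.
This cut is saturated, so no flow can exceed 38.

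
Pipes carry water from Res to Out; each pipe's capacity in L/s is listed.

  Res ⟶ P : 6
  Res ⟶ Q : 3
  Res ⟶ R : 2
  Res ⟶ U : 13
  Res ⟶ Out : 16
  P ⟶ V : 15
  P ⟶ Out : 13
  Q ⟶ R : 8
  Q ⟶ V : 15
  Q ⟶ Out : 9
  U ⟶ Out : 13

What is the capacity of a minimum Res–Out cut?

Augment Res→Out: bottleneck 16, flow now 16.
Augment Res→P→Out: bottleneck 6, flow now 22.
Augment Res→Q→Out: bottleneck 3, flow now 25.
Augment Res→U→Out: bottleneck 13, flow now 38.
No augmenting path remains; maximum flow = 38.
By max-flow min-cut, the minimum cut capacity equals the max flow.
In the residual graph, reachable from Res: {Res, R}.
Min-cut edges: Res→P (6), Res→Q (3), Res→U (13), Res→Out (16); capacity 6 + 3 + 13 + 16 = 38.

38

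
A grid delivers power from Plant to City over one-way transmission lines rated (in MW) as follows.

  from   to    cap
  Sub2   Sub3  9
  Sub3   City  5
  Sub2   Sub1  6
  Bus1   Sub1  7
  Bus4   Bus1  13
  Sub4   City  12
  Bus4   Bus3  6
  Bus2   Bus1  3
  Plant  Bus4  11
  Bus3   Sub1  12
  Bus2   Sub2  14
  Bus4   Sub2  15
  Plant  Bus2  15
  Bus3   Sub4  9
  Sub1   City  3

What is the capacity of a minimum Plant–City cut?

Augment Plant→Bus4→Bus3→Sub1→City: bottleneck 3, flow now 3.
Augment Plant→Bus4→Bus3→Sub4→City: bottleneck 3, flow now 6.
Augment Plant→Bus4→Sub2→Sub3→City: bottleneck 5, flow now 11.
Augment Plant→Bus2→Sub2→Sub1→Bus3→Sub4→City: bottleneck 3, flow now 14. (uses reverse residual edge)
No augmenting path remains; maximum flow = 14.
By max-flow min-cut, the minimum cut capacity equals the max flow.
In the residual graph, reachable from Plant: {Plant, Bus4, Bus2, Sub2, Bus1, Sub1, Sub3}.
Min-cut edges: Bus4→Bus3 (6), Sub1→City (3), Sub3→City (5); capacity 6 + 3 + 5 = 14.

14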